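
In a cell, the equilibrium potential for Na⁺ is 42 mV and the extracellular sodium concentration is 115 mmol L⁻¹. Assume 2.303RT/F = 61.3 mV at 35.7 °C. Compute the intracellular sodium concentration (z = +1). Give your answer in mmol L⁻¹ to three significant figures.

Nernst: E = (61.3/1) · log₁₀([out]/[in]), so log₁₀([out]/[in]) = 42.0 × 1 / 61.3 = 0.6852.
[out]/[in] = 10^(0.6852) = 4.843.
[in] = 115 / 4.843 = 23.74 mmol L⁻¹.

23.7 mmol L⁻¹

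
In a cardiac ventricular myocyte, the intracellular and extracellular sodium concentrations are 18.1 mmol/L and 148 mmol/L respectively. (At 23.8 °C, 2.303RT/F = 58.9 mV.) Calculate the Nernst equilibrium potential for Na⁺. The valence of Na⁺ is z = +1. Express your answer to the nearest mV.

54 mV

E = (58.9/z) · log₁₀([Na⁺]_out/[Na⁺]_in) with z = +1.
= (58.9/1) · log₁₀(148/18.1) = 58.90 · log₁₀(8.177)
= 58.90 · (0.9126) = 53.75 mV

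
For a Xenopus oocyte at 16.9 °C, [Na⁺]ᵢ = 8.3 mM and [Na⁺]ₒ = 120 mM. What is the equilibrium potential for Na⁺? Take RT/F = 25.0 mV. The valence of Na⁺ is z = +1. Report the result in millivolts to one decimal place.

66.8 mV

E = (25.0/z) · ln([Na⁺]_out/[Na⁺]_in) with z = +1.
= (25.0/1) · ln(120/8.3) = 25.00 · ln(14.46)
= 25.00 · (2.6712) = 66.78 mV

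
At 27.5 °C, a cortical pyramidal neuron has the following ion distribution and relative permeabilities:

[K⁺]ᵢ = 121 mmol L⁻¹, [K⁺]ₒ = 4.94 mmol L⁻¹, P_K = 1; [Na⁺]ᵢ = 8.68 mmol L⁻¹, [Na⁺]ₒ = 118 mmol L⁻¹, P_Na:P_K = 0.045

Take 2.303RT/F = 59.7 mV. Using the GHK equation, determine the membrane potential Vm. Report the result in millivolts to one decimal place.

Vm = 59.7 · log₁₀[(Σ P·[cation]ₒ + Σ P·[anion]ᵢ) / (Σ P·[cation]ᵢ + Σ P·[anion]ₒ)]
Numerator = 1×4.94 + 0.045×118 = 10.25
Denominator = 1×121 + 0.045×8.68 = 121.4
Vm = 59.7 · log₁₀(0.084438) = 59.7 × (-1.0735) = -64.09 mV

-64.1 mV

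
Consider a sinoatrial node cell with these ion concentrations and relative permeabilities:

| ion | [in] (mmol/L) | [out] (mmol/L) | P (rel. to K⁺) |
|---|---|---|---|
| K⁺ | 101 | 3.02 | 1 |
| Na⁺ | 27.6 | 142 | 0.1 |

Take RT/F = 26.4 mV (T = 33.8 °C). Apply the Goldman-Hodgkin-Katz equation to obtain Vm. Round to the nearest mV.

Vm = 26.4 · ln[(Σ P·[cation]ₒ + Σ P·[anion]ᵢ) / (Σ P·[cation]ᵢ + Σ P·[anion]ₒ)]
Numerator = 1×3.02 + 0.1×142 = 17.22
Denominator = 1×101 + 0.1×27.6 = 103.8
Vm = 26.4 · ln(0.16596) = 26.4 × (-1.7960) = -47.41 mV

-47 mV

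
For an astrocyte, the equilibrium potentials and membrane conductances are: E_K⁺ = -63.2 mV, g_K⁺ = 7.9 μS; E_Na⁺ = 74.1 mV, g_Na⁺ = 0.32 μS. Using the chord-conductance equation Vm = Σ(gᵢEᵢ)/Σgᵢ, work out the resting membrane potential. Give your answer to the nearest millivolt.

Σ gᵢEᵢ = 7.9·(-63.2) + 0.32·(74.1) = -475.57
Σ gᵢ = 7.9 + 0.32 = 8.22
Vm = -475.57 / 8.22 = -57.85 mV

-58 mV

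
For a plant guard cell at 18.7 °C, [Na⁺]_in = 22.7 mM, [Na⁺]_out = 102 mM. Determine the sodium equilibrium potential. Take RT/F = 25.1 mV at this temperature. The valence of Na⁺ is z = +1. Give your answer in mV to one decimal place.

37.7 mV

E = (25.1/z) · ln([Na⁺]_out/[Na⁺]_in) with z = +1.
= (25.1/1) · ln(102/22.7) = 25.10 · ln(4.493)
= 25.10 · (1.5026) = 37.72 mV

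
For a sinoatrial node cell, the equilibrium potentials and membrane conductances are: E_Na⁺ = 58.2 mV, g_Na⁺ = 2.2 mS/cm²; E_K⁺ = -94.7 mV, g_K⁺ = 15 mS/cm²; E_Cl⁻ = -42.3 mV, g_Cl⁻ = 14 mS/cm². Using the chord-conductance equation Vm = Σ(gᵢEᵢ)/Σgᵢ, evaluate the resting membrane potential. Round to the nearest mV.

-60 mV

Σ gᵢEᵢ = 2.2·(58.2) + 15·(-94.7) + 14·(-42.3) = -1884.66
Σ gᵢ = 2.2 + 15 + 14 = 31.2
Vm = -1884.66 / 31.2 = -60.41 mV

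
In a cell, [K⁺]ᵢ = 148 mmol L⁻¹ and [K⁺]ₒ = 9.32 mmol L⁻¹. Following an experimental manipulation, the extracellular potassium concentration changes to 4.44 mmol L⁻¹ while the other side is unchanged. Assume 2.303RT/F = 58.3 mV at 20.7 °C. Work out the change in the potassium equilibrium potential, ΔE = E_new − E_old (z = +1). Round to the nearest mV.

-19 mV

E_old = (58.3/1)·log₁₀(9.32/148) = -70.01 mV
E_new = (58.3/1)·log₁₀(4.44/148) = -88.78 mV
ΔE = -88.78 − (-70.01) = -18.77 mV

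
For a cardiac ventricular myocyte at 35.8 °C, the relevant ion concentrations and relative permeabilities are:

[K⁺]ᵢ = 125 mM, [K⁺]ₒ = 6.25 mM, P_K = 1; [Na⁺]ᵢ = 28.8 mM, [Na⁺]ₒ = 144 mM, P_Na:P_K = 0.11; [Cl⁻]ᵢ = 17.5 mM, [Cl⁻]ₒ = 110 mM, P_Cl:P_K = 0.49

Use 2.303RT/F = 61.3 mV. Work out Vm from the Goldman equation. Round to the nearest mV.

Vm = 61.3 · log₁₀[(Σ P·[cation]ₒ + Σ P·[anion]ᵢ) / (Σ P·[cation]ᵢ + Σ P·[anion]ₒ)]
Numerator = 1×6.25 + 0.11×144 + 0.49×17.5 = 30.66
Denominator = 1×125 + 0.11×28.8 + 0.49×110 = 182.1
Vm = 61.3 · log₁₀(0.16843) = 61.3 × (-0.7736) = -47.42 mV

-47 mV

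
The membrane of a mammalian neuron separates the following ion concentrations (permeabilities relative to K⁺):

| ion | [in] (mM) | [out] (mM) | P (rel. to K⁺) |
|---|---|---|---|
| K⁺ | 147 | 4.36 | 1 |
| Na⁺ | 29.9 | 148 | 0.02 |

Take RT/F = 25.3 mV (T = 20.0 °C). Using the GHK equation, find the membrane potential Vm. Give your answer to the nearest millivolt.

-76 mV

Vm = 25.3 · ln[(Σ P·[cation]ₒ + Σ P·[anion]ᵢ) / (Σ P·[cation]ᵢ + Σ P·[anion]ₒ)]
Numerator = 1×4.36 + 0.02×148 = 7.32
Denominator = 1×147 + 0.02×29.9 = 147.6
Vm = 25.3 · ln(0.049594) = 25.3 × (-3.0039) = -76.00 mV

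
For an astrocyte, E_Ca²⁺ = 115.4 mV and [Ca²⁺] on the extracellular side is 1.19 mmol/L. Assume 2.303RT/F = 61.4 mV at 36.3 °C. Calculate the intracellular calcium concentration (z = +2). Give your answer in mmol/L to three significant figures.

Nernst: E = (61.4/2) · log₁₀([out]/[in]), so log₁₀([out]/[in]) = 115.4 × 2 / 61.4 = 3.7590.
[out]/[in] = 10^(3.7590) = 5741.
[in] = 1.19 / 5741 = 0.0002073 mmol/L.

0.000207 mmol/L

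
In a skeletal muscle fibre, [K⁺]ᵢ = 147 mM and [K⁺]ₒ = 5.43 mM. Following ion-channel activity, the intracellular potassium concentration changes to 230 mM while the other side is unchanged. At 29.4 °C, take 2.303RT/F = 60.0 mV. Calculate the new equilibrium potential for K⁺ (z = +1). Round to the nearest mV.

-98 mV

After the shift: [K⁺]_out = 5.43, [K⁺]_in = 230 mM.
E_new = (60.0/1)·log₁₀(5.43/230) = 60.00 · (-1.6269) = -97.62 mV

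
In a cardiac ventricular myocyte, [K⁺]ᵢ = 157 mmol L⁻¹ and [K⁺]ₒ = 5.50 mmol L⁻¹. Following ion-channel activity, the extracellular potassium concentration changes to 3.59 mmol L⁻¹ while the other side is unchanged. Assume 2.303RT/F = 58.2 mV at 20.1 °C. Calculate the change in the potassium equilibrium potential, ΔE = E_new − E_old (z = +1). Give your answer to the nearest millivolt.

E_old = (58.2/1)·log₁₀(5.50/157) = -84.71 mV
E_new = (58.2/1)·log₁₀(3.59/157) = -95.49 mV
ΔE = -95.49 − (-84.71) = -10.78 mV

-11 mV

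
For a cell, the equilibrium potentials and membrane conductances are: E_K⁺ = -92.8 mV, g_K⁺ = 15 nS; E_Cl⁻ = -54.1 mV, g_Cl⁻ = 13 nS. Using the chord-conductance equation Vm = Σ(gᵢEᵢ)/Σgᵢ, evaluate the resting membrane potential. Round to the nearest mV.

-75 mV

Σ gᵢEᵢ = 15·(-92.8) + 13·(-54.1) = -2095.30
Σ gᵢ = 15 + 13 = 28
Vm = -2095.30 / 28 = -74.83 mV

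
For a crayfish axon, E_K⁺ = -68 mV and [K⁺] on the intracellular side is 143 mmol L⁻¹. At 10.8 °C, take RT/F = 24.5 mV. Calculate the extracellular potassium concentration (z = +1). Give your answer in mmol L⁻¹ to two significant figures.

Nernst: E = (24.5/1) · ln([out]/[in]), so ln([out]/[in]) = -68.0 × 1 / 24.5 = -2.7755.
[out]/[in] = e^(-2.7755) = 0.06232.
[out] = 0.06232 × 143 = 8.911 mmol L⁻¹.

8.9 mmol L⁻¹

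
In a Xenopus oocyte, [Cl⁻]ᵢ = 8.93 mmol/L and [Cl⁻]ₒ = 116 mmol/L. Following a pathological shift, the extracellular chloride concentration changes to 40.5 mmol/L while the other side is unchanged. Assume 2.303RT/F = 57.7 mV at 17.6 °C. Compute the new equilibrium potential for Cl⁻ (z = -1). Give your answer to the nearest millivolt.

After the shift: [Cl⁻]_out = 40.5, [Cl⁻]_in = 8.93 mmol/L.
E_new = (57.7/-1)·log₁₀(40.5/8.93) = -57.70 · (0.6566) = -37.89 mV

-38 mV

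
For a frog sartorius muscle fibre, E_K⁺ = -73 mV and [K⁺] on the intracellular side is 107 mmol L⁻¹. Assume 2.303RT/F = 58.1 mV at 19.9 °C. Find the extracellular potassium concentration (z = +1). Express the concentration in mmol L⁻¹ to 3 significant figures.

Nernst: E = (58.1/1) · log₁₀([out]/[in]), so log₁₀([out]/[in]) = -73.0 × 1 / 58.1 = -1.2565.
[out]/[in] = 10^(-1.2565) = 0.0554.
[out] = 0.0554 × 107 = 5.928 mmol L⁻¹.

5.93 mmol L⁻¹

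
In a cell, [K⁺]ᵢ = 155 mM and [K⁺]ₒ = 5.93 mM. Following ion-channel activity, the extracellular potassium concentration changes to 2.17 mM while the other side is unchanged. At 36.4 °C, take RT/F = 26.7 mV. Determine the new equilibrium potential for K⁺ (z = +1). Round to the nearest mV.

After the shift: [K⁺]_out = 2.17, [K⁺]_in = 155 mM.
E_new = (26.7/1)·ln(2.17/155) = 26.70 · (-4.2687) = -113.97 mV

-114 mV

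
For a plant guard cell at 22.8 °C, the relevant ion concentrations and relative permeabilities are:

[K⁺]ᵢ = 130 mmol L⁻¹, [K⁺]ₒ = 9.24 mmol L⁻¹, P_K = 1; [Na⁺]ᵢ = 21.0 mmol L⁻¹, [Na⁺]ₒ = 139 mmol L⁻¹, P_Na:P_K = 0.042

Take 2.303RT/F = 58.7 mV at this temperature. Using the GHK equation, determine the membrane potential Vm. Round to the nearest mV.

Vm = 58.7 · log₁₀[(Σ P·[cation]ₒ + Σ P·[anion]ᵢ) / (Σ P·[cation]ᵢ + Σ P·[anion]ₒ)]
Numerator = 1×9.24 + 0.042×139 = 15.08
Denominator = 1×130 + 0.042×21.0 = 130.9
Vm = 58.7 · log₁₀(0.1152) = 58.7 × (-0.9385) = -55.09 mV

-55 mV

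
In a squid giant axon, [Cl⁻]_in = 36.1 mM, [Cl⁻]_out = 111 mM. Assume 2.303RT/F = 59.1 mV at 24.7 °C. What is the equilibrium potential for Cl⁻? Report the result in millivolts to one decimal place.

E = (59.1/z) · log₁₀([Cl⁻]_out/[Cl⁻]_in) with z = -1.
For an anion, dividing by z = -1 reverses the sign.
= (59.1/-1) · log₁₀(111/36.1) = -59.10 · log₁₀(3.075)
= -59.10 · (0.4878) = -28.83 mV

-28.8 mV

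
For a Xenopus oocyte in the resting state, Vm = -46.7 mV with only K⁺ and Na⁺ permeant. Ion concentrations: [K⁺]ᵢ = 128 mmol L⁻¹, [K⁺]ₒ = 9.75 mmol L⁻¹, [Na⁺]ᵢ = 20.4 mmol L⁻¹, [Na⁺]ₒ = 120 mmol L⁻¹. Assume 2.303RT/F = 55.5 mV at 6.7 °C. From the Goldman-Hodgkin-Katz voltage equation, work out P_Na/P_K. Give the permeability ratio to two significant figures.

0.074

Let α = P_Na/P_K. GHK: Vm = 55.5·log₁₀[(Kₒ + α·Naₒ)/(Kᵢ + α·Naᵢ)].
10^(Vm/55.5) = 10^(-46.7/55.5) = 0.14407
So 0.14407·(Kᵢ + α·Naᵢ) = Kₒ + α·Naₒ → α = (0.14407·128.0 − 9.75) / (120.0 − 0.14407·20.4)
α = (18.44 − 9.75) / (120.0 − 2.939) = 8.69/117.1 = 0.07424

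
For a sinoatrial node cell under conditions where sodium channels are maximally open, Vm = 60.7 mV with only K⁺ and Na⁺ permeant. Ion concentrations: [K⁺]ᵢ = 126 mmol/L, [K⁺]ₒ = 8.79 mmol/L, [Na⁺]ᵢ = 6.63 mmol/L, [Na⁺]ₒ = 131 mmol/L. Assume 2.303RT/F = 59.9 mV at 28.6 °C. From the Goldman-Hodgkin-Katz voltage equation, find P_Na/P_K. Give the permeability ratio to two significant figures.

Let α = P_Na/P_K. GHK: Vm = 59.9·log₁₀[(Kₒ + α·Naₒ)/(Kᵢ + α·Naᵢ)].
10^(Vm/59.9) = 10^(60.7/59.9) = 10.312
So 10.312·(Kᵢ + α·Naᵢ) = Kₒ + α·Naₒ → α = (10.312·126.0 − 8.79) / (131.0 − 10.312·6.63)
α = (1299 − 8.79) / (131.0 − 68.37) = 1291/62.63 = 20.61

21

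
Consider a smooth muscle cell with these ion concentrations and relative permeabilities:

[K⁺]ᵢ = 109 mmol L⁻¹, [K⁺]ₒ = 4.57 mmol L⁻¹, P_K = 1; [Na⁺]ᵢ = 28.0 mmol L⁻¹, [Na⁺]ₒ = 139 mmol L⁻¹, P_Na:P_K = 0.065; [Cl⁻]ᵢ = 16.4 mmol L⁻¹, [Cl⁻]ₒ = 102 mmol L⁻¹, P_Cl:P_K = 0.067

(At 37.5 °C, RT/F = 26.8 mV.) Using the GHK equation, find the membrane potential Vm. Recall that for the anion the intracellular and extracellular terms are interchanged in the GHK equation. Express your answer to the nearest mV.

Vm = 26.8 · ln[(Σ P·[cation]ₒ + Σ P·[anion]ᵢ) / (Σ P·[cation]ᵢ + Σ P·[anion]ₒ)]
Numerator = 1×4.57 + 0.065×139 + 0.067×16.4 = 14.7
Denominator = 1×109 + 0.065×28.0 + 0.067×102 = 117.7
Vm = 26.8 · ln(0.12497) = 26.8 × (-2.0796) = -55.73 mV

-56 mV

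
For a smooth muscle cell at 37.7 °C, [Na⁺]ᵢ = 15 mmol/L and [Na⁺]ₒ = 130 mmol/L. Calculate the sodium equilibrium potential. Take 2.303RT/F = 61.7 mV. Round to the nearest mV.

58 mV

E = (61.7/z) · log₁₀([Na⁺]_out/[Na⁺]_in) with z = +1.
= (61.7/1) · log₁₀(130/15) = 61.70 · log₁₀(8.667)
= 61.70 · (0.9379) = 57.87 mV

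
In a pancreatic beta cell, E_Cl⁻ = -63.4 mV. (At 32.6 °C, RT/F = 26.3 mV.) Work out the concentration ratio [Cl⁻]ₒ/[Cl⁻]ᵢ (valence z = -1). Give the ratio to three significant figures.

ln([out]/[in]) = E·z/(26.3) = -63.4 × -1 / 26.3 = 2.4106
[out]/[in] = e^(2.4106) = 11.14

11.1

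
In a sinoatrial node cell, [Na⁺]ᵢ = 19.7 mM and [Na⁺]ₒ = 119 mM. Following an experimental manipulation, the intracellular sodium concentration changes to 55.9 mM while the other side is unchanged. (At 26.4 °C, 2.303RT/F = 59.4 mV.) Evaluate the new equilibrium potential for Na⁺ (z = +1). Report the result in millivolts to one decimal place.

After the shift: [Na⁺]_out = 119, [Na⁺]_in = 55.9 mM.
E_new = (59.4/1)·log₁₀(119/55.9) = 59.40 · (0.3281) = 19.49 mV

19.5 mV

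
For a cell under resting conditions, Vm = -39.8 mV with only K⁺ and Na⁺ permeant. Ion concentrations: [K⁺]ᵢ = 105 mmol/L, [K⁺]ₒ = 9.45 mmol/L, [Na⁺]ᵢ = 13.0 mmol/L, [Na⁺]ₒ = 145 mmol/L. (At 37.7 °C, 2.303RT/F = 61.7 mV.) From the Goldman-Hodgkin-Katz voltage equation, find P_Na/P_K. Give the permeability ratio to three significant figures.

Let α = P_Na/P_K. GHK: Vm = 61.7·log₁₀[(Kₒ + α·Naₒ)/(Kᵢ + α·Naᵢ)].
10^(Vm/61.7) = 10^(-39.8/61.7) = 0.22643
So 0.22643·(Kᵢ + α·Naᵢ) = Kₒ + α·Naₒ → α = (0.22643·105.0 − 9.45) / (145.0 − 0.22643·13.0)
α = (23.78 − 9.45) / (145.0 − 2.944) = 14.33/142.1 = 0.1008

0.101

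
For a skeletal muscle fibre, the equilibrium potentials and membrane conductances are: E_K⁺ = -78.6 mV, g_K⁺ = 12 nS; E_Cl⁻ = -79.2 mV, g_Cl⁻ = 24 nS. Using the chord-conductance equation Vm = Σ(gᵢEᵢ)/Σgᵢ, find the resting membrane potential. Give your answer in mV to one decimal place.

Σ gᵢEᵢ = 12·(-78.6) + 24·(-79.2) = -2844.00
Σ gᵢ = 12 + 24 = 36
Vm = -2844.00 / 36 = -79.00 mV

-79.0 mV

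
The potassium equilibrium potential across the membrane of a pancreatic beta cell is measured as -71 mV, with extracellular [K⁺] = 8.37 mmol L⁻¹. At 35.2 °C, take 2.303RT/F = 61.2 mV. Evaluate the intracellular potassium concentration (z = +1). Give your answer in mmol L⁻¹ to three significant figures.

121 mmol L⁻¹

Nernst: E = (61.2/1) · log₁₀([out]/[in]), so log₁₀([out]/[in]) = -71.0 × 1 / 61.2 = -1.1601.
[out]/[in] = 10^(-1.1601) = 0.06916.
[in] = 8.37 / 0.06916 = 121 mmol L⁻¹.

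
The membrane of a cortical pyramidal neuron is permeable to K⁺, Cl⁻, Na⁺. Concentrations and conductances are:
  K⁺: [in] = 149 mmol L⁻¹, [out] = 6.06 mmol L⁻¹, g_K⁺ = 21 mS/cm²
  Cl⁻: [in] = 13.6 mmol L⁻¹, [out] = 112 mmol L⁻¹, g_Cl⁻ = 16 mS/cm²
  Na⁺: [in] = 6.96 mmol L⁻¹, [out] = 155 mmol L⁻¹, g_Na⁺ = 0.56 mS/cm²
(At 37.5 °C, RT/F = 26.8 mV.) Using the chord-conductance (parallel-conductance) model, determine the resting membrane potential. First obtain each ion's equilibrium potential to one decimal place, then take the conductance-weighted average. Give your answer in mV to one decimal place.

-70.8 mV

E_K⁺ = (26.8/1)·ln(6.06/149) = -85.8 mV
E_Cl⁻ = (26.8/-1)·ln(112/13.6) = -56.5 mV
E_Na⁺ = (26.8/1)·ln(155/6.96) = 83.2 mV
Vm = (Σ gᵢEᵢ)/(Σ gᵢ) = (21·-85.8 + 16·-56.5 + 0.56·83.2) / (21 + 16 + 0.56)
= -2659.21 / 37.56 = -70.80 mV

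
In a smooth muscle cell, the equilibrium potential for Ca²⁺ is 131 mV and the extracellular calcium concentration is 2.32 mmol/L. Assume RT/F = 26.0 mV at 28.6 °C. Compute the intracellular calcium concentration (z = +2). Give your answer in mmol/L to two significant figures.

0.000098 mmol/L

Nernst: E = (26.0/2) · ln([out]/[in]), so ln([out]/[in]) = 131.0 × 2 / 26.0 = 10.0769.
[out]/[in] = e^(10.0769) = 2.379e+04.
[in] = 2.32 / 2.379e+04 = 9.753e-05 mmol/L.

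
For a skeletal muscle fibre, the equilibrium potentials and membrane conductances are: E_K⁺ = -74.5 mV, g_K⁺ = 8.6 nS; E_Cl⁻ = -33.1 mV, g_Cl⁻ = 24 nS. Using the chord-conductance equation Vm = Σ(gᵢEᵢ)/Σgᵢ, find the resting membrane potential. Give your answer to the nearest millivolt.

Σ gᵢEᵢ = 8.6·(-74.5) + 24·(-33.1) = -1435.10
Σ gᵢ = 8.6 + 24 = 32.6
Vm = -1435.10 / 32.6 = -44.02 mV

-44 mV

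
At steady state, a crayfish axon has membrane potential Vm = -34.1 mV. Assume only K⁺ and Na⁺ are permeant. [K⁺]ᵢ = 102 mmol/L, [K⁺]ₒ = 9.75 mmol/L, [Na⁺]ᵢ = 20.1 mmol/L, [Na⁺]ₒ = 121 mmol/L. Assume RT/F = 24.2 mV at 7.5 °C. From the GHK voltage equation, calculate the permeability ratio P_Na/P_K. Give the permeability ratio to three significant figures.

0.131

Let α = P_Na/P_K. GHK: Vm = 24.2·ln[(Kₒ + α·Naₒ)/(Kᵢ + α·Naᵢ)].
e^(Vm/24.2) = e^(-34.1/24.2) = 0.24437
So 0.24437·(Kᵢ + α·Naᵢ) = Kₒ + α·Naₒ → α = (0.24437·102.0 − 9.75) / (121.0 − 0.24437·20.1)
α = (24.93 − 9.75) / (121.0 − 4.912) = 15.18/116.1 = 0.1307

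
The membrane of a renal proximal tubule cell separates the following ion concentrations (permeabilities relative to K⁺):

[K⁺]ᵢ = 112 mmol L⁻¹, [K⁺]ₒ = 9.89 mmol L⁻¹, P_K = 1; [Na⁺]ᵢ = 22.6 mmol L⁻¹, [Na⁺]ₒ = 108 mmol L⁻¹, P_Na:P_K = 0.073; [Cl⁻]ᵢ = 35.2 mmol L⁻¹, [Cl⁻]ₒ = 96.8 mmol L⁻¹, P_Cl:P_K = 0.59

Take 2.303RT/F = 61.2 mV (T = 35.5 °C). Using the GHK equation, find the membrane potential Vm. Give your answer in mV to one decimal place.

-39.6 mV

Vm = 61.2 · log₁₀[(Σ P·[cation]ₒ + Σ P·[anion]ᵢ) / (Σ P·[cation]ᵢ + Σ P·[anion]ₒ)]
Numerator = 1×9.89 + 0.073×108 + 0.59×35.2 = 38.54
Denominator = 1×112 + 0.073×22.6 + 0.59×96.8 = 170.8
Vm = 61.2 · log₁₀(0.22571) = 61.2 × (-0.6465) = -39.56 mV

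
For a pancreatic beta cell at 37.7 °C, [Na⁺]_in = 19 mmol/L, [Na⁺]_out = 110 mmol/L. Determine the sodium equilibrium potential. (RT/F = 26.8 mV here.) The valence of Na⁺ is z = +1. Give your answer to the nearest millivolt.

47 mV

E = (26.8/z) · ln([Na⁺]_out/[Na⁺]_in) with z = +1.
= (26.8/1) · ln(110/19) = 26.80 · ln(5.789)
= 26.80 · (1.7560) = 47.06 mV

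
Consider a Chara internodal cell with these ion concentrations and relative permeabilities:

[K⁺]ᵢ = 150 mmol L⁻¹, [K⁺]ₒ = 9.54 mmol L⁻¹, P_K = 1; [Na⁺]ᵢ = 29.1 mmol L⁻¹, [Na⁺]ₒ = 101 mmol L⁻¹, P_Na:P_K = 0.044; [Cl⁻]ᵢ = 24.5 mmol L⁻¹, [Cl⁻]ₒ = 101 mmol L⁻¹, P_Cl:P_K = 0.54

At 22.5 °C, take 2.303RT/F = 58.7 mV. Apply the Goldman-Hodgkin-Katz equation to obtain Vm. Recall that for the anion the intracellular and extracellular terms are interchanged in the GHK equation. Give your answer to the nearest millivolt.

-52 mV

Vm = 58.7 · log₁₀[(Σ P·[cation]ₒ + Σ P·[anion]ᵢ) / (Σ P·[cation]ᵢ + Σ P·[anion]ₒ)]
Numerator = 1×9.54 + 0.044×101 + 0.54×24.5 = 27.21
Denominator = 1×150 + 0.044×29.1 + 0.54×101 = 205.8
Vm = 58.7 · log₁₀(0.13222) = 58.7 × (-0.8787) = -51.58 mV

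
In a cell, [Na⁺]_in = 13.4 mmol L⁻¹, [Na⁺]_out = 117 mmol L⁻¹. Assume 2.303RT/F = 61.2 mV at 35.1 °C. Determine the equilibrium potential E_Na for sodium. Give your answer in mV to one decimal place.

E = (61.2/z) · log₁₀([Na⁺]_out/[Na⁺]_in) with z = +1.
= (61.2/1) · log₁₀(117/13.4) = 61.20 · log₁₀(8.731)
= 61.20 · (0.9411) = 57.59 mV

57.6 mV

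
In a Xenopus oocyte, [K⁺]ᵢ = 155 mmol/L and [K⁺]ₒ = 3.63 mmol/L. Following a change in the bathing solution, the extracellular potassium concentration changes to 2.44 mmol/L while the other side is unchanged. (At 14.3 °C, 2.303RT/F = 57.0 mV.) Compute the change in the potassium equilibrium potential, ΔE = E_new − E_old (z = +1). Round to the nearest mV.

-10 mV

E_old = (57.0/1)·log₁₀(3.63/155) = -92.93 mV
E_new = (57.0/1)·log₁₀(2.44/155) = -102.77 mV
ΔE = -102.77 − (-92.93) = -9.83 mV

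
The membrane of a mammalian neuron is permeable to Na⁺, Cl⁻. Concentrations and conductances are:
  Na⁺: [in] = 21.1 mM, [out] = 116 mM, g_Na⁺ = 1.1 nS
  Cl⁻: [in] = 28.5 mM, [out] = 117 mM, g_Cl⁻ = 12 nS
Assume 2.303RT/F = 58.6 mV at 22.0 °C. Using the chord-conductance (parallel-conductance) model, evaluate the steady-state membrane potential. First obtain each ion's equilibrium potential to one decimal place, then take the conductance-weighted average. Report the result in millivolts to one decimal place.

E_Na⁺ = (58.6/1)·log₁₀(116/21.1) = 43.4 mV
E_Cl⁻ = (58.6/-1)·log₁₀(117/28.5) = -35.9 mV
Vm = (Σ gᵢEᵢ)/(Σ gᵢ) = (1.1·43.4 + 12·-35.9) / (1.1 + 12)
= -383.06 / 13.1 = -29.24 mV

-29.2 mV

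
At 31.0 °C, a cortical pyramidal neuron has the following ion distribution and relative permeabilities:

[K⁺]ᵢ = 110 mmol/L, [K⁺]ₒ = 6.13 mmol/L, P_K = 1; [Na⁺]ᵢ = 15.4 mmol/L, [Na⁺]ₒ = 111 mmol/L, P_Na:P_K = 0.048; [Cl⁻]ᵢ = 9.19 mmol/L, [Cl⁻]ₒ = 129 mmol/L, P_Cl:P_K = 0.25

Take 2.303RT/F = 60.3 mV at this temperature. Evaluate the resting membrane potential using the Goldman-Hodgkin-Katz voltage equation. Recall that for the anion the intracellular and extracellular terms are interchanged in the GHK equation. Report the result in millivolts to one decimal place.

Vm = 60.3 · log₁₀[(Σ P·[cation]ₒ + Σ P·[anion]ᵢ) / (Σ P·[cation]ᵢ + Σ P·[anion]ₒ)]
Numerator = 1×6.13 + 0.048×111 + 0.25×9.19 = 13.76
Denominator = 1×110 + 0.048×15.4 + 0.25×129 = 143
Vm = 60.3 · log₁₀(0.0962) = 60.3 × (-1.0168) = -61.31 mV

-61.3 mV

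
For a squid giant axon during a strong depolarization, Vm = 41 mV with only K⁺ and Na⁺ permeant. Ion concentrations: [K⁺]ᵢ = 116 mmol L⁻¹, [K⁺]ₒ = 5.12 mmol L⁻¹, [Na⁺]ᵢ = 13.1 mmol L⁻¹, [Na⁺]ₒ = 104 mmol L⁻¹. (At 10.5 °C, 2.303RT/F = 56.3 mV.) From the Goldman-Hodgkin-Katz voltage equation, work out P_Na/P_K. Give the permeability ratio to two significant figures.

Let α = P_Na/P_K. GHK: Vm = 56.3·log₁₀[(Kₒ + α·Naₒ)/(Kᵢ + α·Naᵢ)].
10^(Vm/56.3) = 10^(41.0/56.3) = 5.3486
So 5.3486·(Kᵢ + α·Naᵢ) = Kₒ + α·Naₒ → α = (5.3486·116.0 − 5.12) / (104.0 − 5.3486·13.1)
α = (620.4 − 5.12) / (104.0 − 70.07) = 615.3/33.93 = 18.13

18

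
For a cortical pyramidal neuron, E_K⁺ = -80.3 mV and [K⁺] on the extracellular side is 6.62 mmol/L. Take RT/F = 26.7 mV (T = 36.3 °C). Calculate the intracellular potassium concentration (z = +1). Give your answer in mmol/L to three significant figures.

Nernst: E = (26.7/1) · ln([out]/[in]), so ln([out]/[in]) = -80.3 × 1 / 26.7 = -3.0075.
[out]/[in] = e^(-3.0075) = 0.04942.
[in] = 6.62 / 0.04942 = 134 mmol/L.

134 mmol/L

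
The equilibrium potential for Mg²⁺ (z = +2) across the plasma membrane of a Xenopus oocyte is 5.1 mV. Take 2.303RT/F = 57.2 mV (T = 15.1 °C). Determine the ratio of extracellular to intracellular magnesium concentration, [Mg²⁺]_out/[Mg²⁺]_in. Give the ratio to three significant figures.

1.51

log₁₀([out]/[in]) = E·z/(57.2) = 5.1 × 2 / 57.2 = 0.1783
[out]/[in] = 10^(0.1783) = 1.508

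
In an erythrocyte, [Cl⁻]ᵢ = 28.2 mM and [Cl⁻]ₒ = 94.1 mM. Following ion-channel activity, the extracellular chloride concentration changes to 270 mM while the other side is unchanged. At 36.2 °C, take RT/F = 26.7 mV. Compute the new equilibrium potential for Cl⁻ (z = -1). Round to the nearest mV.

-60 mV

After the shift: [Cl⁻]_out = 270, [Cl⁻]_in = 28.2 mM.
E_new = (26.7/-1)·ln(270/28.2) = -26.70 · (2.2591) = -60.32 mV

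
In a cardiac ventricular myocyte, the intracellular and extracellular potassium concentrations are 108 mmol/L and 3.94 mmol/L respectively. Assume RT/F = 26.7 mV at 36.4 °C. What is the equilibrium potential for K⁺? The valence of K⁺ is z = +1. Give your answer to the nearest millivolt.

E = (26.7/z) · ln([K⁺]_out/[K⁺]_in) with z = +1.
= (26.7/1) · ln(3.94/108) = 26.70 · ln(0.03648)
= 26.70 · (-3.3110) = -88.40 mV

-88 mV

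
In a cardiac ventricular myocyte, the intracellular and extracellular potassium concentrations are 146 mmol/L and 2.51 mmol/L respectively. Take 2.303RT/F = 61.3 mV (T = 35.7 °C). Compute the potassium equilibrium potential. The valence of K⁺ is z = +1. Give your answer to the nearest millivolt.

E = (61.3/z) · log₁₀([K⁺]_out/[K⁺]_in) with z = +1.
= (61.3/1) · log₁₀(2.51/146) = 61.30 · log₁₀(0.01719)
= 61.30 · (-1.7647) = -108.17 mV

-108 mV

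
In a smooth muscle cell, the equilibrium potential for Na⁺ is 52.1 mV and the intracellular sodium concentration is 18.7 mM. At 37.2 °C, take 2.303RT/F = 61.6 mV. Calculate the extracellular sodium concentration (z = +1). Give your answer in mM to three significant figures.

Nernst: E = (61.6/1) · log₁₀([out]/[in]), so log₁₀([out]/[in]) = 52.1 × 1 / 61.6 = 0.8458.
[out]/[in] = 10^(0.8458) = 7.011.
[out] = 7.011 × 18.7 = 131.1 mM.

131 mM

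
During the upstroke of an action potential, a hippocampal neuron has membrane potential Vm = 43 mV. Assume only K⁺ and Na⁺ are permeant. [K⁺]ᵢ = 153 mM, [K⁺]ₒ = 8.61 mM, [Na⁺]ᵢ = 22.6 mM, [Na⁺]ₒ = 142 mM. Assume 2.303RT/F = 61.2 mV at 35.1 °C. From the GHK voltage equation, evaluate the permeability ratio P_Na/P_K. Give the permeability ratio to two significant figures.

27

Let α = P_Na/P_K. GHK: Vm = 61.2·log₁₀[(Kₒ + α·Naₒ)/(Kᵢ + α·Naᵢ)].
10^(Vm/61.2) = 10^(43.0/61.2) = 5.0421
So 5.0421·(Kᵢ + α·Naᵢ) = Kₒ + α·Naₒ → α = (5.0421·153.0 − 8.61) / (142.0 − 5.0421·22.6)
α = (771.4 − 8.61) / (142.0 − 114) = 762.8/28.05 = 27.2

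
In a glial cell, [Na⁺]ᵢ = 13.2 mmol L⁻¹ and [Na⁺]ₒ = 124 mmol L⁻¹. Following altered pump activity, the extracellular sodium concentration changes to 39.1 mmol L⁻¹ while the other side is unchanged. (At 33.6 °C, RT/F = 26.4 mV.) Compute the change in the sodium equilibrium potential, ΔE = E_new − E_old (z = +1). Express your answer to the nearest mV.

-30 mV

E_old = (26.4/1)·ln(124/13.2) = 59.14 mV
E_new = (26.4/1)·ln(39.1/13.2) = 28.67 mV
ΔE = 28.67 − (59.14) = -30.47 mV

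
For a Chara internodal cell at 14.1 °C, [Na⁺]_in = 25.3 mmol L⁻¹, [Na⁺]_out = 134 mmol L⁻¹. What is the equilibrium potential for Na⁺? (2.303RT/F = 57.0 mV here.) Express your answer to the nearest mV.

41 mV

E = (57.0/z) · log₁₀([Na⁺]_out/[Na⁺]_in) with z = +1.
= (57.0/1) · log₁₀(134/25.3) = 57.00 · log₁₀(5.296)
= 57.00 · (0.7240) = 41.27 mV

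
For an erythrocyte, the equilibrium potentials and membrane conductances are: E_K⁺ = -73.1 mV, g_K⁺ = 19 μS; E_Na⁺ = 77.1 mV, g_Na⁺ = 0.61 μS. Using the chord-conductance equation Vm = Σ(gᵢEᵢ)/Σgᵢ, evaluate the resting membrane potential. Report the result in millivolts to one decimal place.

-68.4 mV

Σ gᵢEᵢ = 19·(-73.1) + 0.61·(77.1) = -1341.87
Σ gᵢ = 19 + 0.61 = 19.61
Vm = -1341.87 / 19.61 = -68.43 mV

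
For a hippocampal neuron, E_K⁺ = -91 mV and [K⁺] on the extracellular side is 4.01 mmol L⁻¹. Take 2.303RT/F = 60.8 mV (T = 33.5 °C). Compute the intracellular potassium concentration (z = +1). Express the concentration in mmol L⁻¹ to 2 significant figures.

130 mmol L⁻¹

Nernst: E = (60.8/1) · log₁₀([out]/[in]), so log₁₀([out]/[in]) = -91.0 × 1 / 60.8 = -1.4967.
[out]/[in] = 10^(-1.4967) = 0.03186.
[in] = 4.01 / 0.03186 = 125.9 mmol L⁻¹.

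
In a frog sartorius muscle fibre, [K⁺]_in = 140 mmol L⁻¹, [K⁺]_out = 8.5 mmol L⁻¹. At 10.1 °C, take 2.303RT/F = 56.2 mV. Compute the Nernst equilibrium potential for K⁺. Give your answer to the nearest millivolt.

-68 mV

E = (56.2/z) · log₁₀([K⁺]_out/[K⁺]_in) with z = +1.
= (56.2/1) · log₁₀(8.5/140) = 56.20 · log₁₀(0.06071)
= 56.20 · (-1.2167) = -68.38 mV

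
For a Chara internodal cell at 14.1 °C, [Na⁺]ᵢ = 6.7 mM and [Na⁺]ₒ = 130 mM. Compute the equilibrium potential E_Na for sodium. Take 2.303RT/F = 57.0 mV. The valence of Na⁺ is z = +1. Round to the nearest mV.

E = (57.0/z) · log₁₀([Na⁺]_out/[Na⁺]_in) with z = +1.
= (57.0/1) · log₁₀(130/6.7) = 57.00 · log₁₀(19.4)
= 57.00 · (1.2879) = 73.41 mV

73 mV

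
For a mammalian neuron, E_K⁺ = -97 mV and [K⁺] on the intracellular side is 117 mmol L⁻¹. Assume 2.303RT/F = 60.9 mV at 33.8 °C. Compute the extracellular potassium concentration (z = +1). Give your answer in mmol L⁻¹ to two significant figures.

Nernst: E = (60.9/1) · log₁₀([out]/[in]), so log₁₀([out]/[in]) = -97.0 × 1 / 60.9 = -1.5928.
[out]/[in] = 10^(-1.5928) = 0.02554.
[out] = 0.02554 × 117 = 2.988 mmol L⁻¹.

3.0 mmol L⁻¹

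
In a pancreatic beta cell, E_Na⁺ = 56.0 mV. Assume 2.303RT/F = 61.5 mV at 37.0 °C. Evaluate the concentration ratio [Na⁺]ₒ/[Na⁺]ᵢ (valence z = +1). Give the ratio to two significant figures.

8.1

log₁₀([out]/[in]) = E·z/(61.5) = 56.0 × 1 / 61.5 = 0.9106
[out]/[in] = 10^(0.9106) = 8.139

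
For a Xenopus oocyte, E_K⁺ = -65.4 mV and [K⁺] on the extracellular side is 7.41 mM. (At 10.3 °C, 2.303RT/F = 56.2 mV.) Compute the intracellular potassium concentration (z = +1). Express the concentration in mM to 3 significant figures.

Nernst: E = (56.2/1) · log₁₀([out]/[in]), so log₁₀([out]/[in]) = -65.4 × 1 / 56.2 = -1.1637.
[out]/[in] = 10^(-1.1637) = 0.0686.
[in] = 7.41 / 0.0686 = 108 mM.

108 mM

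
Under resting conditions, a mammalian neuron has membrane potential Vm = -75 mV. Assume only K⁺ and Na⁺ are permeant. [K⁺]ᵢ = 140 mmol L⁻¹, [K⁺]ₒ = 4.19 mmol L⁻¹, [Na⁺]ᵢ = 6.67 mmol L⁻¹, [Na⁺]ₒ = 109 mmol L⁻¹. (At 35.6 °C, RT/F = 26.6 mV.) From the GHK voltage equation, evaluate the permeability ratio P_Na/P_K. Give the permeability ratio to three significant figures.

0.0383

Let α = P_Na/P_K. GHK: Vm = 26.6·ln[(Kₒ + α·Naₒ)/(Kᵢ + α·Naᵢ)].
e^(Vm/26.6) = e^(-75.0/26.6) = 0.059633
So 0.059633·(Kᵢ + α·Naᵢ) = Kₒ + α·Naₒ → α = (0.059633·140.0 − 4.19) / (109.0 − 0.059633·6.67)
α = (8.349 − 4.19) / (109.0 − 0.3978) = 4.159/108.6 = 0.03829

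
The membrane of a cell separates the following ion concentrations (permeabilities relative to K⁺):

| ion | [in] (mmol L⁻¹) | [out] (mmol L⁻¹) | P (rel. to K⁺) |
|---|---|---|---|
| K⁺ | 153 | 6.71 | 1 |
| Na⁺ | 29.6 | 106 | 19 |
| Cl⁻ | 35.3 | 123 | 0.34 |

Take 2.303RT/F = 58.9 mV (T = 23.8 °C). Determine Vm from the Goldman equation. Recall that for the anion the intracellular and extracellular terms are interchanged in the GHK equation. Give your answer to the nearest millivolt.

Vm = 58.9 · log₁₀[(Σ P·[cation]ₒ + Σ P·[anion]ᵢ) / (Σ P·[cation]ᵢ + Σ P·[anion]ₒ)]
Numerator = 1×6.71 + 19×106 + 0.34×35.3 = 2033
Denominator = 1×153 + 19×29.6 + 0.34×123 = 757.2
Vm = 58.9 · log₁₀(2.6844) = 58.9 × (0.4289) = 25.26 mV

25 mV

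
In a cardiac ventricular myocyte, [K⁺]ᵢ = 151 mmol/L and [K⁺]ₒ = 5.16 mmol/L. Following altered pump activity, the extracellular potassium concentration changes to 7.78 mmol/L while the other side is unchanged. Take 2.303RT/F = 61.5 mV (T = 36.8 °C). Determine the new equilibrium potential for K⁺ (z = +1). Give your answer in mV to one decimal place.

-79.2 mV

After the shift: [K⁺]_out = 7.78, [K⁺]_in = 151 mmol/L.
E_new = (61.5/1)·log₁₀(7.78/151) = 61.50 · (-1.2880) = -79.21 mV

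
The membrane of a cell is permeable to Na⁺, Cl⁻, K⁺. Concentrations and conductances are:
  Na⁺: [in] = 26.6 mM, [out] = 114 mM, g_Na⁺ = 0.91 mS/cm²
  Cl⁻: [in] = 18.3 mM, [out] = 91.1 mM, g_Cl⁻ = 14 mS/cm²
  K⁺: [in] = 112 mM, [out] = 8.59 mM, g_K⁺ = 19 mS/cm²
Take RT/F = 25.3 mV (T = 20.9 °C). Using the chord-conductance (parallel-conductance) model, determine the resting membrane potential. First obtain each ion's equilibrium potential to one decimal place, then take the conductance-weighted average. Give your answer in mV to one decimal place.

-52.2 mV

E_Na⁺ = (25.3/1)·ln(114/26.6) = 36.8 mV
E_Cl⁻ = (25.3/-1)·ln(91.1/18.3) = -40.6 mV
E_K⁺ = (25.3/1)·ln(8.59/112) = -65.0 mV
Vm = (Σ gᵢEᵢ)/(Σ gᵢ) = (0.91·36.8 + 14·-40.6 + 19·-65.0) / (0.91 + 14 + 19)
= -1769.91 / 33.91 = -52.19 mV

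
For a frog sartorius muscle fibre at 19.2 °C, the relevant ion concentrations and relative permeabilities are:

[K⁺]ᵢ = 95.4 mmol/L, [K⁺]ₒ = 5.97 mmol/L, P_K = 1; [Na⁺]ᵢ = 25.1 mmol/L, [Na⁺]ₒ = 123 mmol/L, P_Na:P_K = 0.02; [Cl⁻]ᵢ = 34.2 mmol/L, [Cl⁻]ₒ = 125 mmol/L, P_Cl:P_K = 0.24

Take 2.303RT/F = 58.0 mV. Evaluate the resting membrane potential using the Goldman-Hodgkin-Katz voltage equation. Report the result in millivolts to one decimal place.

Vm = 58.0 · log₁₀[(Σ P·[cation]ₒ + Σ P·[anion]ᵢ) / (Σ P·[cation]ᵢ + Σ P·[anion]ₒ)]
Numerator = 1×5.97 + 0.02×123 + 0.24×34.2 = 16.64
Denominator = 1×95.4 + 0.02×25.1 + 0.24×125 = 125.9
Vm = 58.0 · log₁₀(0.13215) = 58.0 × (-0.8789) = -50.98 mV

-51.0 mV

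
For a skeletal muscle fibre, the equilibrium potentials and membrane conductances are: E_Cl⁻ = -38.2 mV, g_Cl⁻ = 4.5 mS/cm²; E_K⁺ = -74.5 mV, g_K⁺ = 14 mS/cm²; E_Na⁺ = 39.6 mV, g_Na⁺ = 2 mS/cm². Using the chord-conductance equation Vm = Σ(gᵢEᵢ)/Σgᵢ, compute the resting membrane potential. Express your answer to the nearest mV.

-55 mV

Σ gᵢEᵢ = 4.5·(-38.2) + 14·(-74.5) + 2·(39.6) = -1135.70
Σ gᵢ = 4.5 + 14 + 2 = 20.5
Vm = -1135.70 / 20.5 = -55.40 mV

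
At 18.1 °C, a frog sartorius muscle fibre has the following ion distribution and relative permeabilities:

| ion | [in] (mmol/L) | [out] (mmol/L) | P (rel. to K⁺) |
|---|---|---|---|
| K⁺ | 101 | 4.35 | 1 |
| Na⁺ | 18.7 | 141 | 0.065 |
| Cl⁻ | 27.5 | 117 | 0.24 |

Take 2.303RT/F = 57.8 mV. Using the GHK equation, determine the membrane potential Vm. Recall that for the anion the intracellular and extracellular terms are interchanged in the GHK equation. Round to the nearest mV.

-47 mV

Vm = 57.8 · log₁₀[(Σ P·[cation]ₒ + Σ P·[anion]ᵢ) / (Σ P·[cation]ᵢ + Σ P·[anion]ₒ)]
Numerator = 1×4.35 + 0.065×141 + 0.24×27.5 = 20.12
Denominator = 1×101 + 0.065×18.7 + 0.24×117 = 130.3
Vm = 57.8 · log₁₀(0.15438) = 57.8 × (-0.8114) = -46.90 mV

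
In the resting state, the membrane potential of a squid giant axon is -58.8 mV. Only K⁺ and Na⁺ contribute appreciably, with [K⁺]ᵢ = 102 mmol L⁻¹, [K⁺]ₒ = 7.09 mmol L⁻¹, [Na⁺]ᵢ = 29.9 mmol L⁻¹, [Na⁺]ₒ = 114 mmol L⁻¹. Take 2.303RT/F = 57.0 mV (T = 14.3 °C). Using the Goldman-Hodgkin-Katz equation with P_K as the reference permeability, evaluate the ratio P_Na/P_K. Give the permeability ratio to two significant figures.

Let α = P_Na/P_K. GHK: Vm = 57.0·log₁₀[(Kₒ + α·Naₒ)/(Kᵢ + α·Naᵢ)].
10^(Vm/57.0) = 10^(-58.8/57.0) = 0.092987
So 0.092987·(Kᵢ + α·Naᵢ) = Kₒ + α·Naₒ → α = (0.092987·102.0 − 7.09) / (114.0 − 0.092987·29.9)
α = (9.485 − 7.09) / (114.0 − 2.78) = 2.395/111.2 = 0.02153

0.022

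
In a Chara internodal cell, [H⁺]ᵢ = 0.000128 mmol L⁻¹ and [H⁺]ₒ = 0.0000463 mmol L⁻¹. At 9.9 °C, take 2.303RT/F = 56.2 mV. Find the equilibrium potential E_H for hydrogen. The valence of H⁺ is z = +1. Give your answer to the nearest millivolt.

-25 mV

E = (56.2/z) · log₁₀([H⁺]_out/[H⁺]_in) with z = +1.
= (56.2/1) · log₁₀(0.0000463/0.000128) = 56.20 · log₁₀(0.3617)
= 56.20 · (-0.4416) = -24.82 mV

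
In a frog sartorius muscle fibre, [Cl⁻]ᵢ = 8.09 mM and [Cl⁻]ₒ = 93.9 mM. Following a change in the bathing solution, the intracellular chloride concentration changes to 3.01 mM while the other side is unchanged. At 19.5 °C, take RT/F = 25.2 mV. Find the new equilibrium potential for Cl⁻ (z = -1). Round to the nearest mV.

-87 mV

After the shift: [Cl⁻]_out = 93.9, [Cl⁻]_in = 3.01 mM.
E_new = (25.2/-1)·ln(93.9/3.01) = -25.20 · (3.4403) = -86.70 mV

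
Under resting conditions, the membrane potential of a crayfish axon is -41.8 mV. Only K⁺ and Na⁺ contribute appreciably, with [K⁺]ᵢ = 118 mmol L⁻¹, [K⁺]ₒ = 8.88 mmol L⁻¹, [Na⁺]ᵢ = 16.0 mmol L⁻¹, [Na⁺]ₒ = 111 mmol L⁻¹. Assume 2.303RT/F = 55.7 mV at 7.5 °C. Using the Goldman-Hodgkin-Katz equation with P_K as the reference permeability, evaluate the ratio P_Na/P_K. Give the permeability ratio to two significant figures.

Let α = P_Na/P_K. GHK: Vm = 55.7·log₁₀[(Kₒ + α·Naₒ)/(Kᵢ + α·Naᵢ)].
10^(Vm/55.7) = 10^(-41.8/55.7) = 0.17764
So 0.17764·(Kᵢ + α·Naᵢ) = Kₒ + α·Naₒ → α = (0.17764·118.0 − 8.88) / (111.0 − 0.17764·16.0)
α = (20.96 − 8.88) / (111.0 − 2.842) = 12.08/108.2 = 0.1117

0.11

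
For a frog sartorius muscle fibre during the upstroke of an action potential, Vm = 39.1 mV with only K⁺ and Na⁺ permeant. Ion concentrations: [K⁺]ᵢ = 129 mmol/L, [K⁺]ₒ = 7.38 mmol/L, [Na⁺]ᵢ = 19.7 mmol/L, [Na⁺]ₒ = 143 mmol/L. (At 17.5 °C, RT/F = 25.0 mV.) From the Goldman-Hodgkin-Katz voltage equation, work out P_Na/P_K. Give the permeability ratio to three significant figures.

12.5

Let α = P_Na/P_K. GHK: Vm = 25.0·ln[(Kₒ + α·Naₒ)/(Kᵢ + α·Naᵢ)].
e^(Vm/25.0) = e^(39.1/25.0) = 4.7779
So 4.7779·(Kᵢ + α·Naᵢ) = Kₒ + α·Naₒ → α = (4.7779·129.0 − 7.38) / (143.0 − 4.7779·19.7)
α = (616.3 − 7.38) / (143.0 − 94.12) = 609/48.88 = 12.46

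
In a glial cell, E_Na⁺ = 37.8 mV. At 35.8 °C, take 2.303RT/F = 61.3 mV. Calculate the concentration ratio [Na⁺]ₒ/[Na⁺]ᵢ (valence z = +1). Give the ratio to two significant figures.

4.1

log₁₀([out]/[in]) = E·z/(61.3) = 37.8 × 1 / 61.3 = 0.6166
[out]/[in] = 10^(0.6166) = 4.137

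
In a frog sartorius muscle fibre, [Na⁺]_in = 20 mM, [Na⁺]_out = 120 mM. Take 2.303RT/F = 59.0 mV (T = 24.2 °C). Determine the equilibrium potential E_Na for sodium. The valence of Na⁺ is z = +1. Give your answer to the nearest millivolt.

46 mV

E = (59.0/z) · log₁₀([Na⁺]_out/[Na⁺]_in) with z = +1.
= (59.0/1) · log₁₀(120/20) = 59.00 · log₁₀(6)
= 59.00 · (0.7782) = 45.91 mV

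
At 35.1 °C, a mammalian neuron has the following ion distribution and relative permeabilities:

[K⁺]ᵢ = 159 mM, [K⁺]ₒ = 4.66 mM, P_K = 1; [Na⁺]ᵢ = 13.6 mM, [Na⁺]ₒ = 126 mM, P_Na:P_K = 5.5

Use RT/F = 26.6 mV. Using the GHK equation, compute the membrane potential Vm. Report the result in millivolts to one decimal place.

Vm = 26.6 · ln[(Σ P·[cation]ₒ + Σ P·[anion]ᵢ) / (Σ P·[cation]ᵢ + Σ P·[anion]ₒ)]
Numerator = 1×4.66 + 5.5×126 = 697.7
Denominator = 1×159 + 5.5×13.6 = 233.8
Vm = 26.6 · ln(2.984) = 26.6 × (1.0933) = 29.08 mV

29.1 mV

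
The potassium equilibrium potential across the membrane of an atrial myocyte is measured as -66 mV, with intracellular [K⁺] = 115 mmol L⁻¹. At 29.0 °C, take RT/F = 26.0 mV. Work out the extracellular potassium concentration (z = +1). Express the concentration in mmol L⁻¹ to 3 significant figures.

9.08 mmol L⁻¹

Nernst: E = (26.0/1) · ln([out]/[in]), so ln([out]/[in]) = -66.0 × 1 / 26.0 = -2.5385.
[out]/[in] = e^(-2.5385) = 0.07899.
[out] = 0.07899 × 115 = 9.084 mmol L⁻¹.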